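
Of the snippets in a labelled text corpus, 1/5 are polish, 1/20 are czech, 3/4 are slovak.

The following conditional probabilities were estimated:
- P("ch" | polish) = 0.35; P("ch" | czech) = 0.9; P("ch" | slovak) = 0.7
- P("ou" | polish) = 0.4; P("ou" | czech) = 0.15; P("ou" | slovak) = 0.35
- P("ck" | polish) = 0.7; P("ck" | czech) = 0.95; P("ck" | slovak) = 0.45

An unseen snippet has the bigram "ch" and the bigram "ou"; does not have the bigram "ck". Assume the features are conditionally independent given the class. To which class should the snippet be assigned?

slovak

polish: 0.2 × 0.35 × 0.4 × (1−0.7) = 0.0084
czech: 0.05 × 0.9 × 0.15 × (1−0.95) = 0.0003375
slovak: 0.75 × 0.7 × 0.35 × (1−0.45) = 0.1010625
Highest score → slovak.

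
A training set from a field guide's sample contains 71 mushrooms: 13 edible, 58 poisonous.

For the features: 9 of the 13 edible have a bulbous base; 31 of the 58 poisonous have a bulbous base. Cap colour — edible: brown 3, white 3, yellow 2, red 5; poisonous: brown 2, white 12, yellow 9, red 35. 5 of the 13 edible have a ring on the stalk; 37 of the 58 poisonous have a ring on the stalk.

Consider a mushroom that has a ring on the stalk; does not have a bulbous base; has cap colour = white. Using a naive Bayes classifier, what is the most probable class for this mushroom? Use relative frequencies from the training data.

edible: (13/71) × (4/13) × (3/13) × (5/13) ≈ 0.00500042
poisonous: (58/71) × (27/58) × (12/58) × (37/58) ≈ 0.0501918
Highest score → poisonous.

poisonous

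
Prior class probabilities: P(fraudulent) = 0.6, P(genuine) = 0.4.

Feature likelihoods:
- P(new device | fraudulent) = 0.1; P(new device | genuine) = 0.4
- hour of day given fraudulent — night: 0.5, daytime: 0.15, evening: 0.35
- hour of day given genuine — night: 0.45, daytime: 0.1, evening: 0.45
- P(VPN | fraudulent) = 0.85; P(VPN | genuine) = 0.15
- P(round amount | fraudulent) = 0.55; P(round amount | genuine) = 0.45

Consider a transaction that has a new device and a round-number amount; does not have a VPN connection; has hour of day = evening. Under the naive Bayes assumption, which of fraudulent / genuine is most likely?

genuine

fraudulent: 0.6 × 0.1 × 0.35 × (1−0.85) × 0.55 = 0.0017325
genuine: 0.4 × 0.4 × 0.45 × (1−0.15) × 0.45 = 0.02754
Highest score → genuine.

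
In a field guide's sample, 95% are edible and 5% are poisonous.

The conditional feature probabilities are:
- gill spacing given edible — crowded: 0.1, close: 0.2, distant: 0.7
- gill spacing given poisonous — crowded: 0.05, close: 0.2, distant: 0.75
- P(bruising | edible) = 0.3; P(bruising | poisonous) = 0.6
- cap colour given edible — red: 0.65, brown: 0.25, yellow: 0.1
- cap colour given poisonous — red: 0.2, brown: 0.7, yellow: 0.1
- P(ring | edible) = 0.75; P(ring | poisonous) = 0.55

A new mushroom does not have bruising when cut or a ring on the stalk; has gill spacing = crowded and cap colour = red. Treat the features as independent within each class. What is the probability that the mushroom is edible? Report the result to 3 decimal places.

0.992

edible: 0.95 × 0.1 × (1−0.3) × 0.65 × (1−0.75) = 0.01080625
poisonous: 0.05 × 0.05 × (1−0.6) × 0.2 × (1−0.55) = 0.00009
P(edible | x) = 0.01080625 / 0.01089625 ≈ 0.992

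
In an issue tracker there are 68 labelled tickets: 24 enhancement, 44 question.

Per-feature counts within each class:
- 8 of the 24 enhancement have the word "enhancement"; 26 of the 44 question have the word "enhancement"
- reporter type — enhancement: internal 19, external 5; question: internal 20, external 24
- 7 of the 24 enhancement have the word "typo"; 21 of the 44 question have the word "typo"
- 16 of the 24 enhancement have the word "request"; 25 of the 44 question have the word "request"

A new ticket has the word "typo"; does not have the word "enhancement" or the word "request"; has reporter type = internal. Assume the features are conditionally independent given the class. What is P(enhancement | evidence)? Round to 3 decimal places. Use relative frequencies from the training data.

0.422

enhancement: (24/68) × (16/24) × (19/24) × (7/24) × (8/24) ≈ 0.01811
question: (44/68) × (18/44) × (20/44) × (21/44) × (19/44) ≈ 0.0247975
P(enhancement | x) = 0.01811 / 0.0429075 ≈ 0.422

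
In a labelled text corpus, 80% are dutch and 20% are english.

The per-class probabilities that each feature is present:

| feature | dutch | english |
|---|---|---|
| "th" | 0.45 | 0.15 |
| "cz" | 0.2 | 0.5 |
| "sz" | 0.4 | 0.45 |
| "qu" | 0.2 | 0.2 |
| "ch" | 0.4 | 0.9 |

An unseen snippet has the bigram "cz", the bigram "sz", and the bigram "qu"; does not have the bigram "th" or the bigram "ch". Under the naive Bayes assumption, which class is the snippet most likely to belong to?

dutch: 0.8 × (1−0.45) × 0.2 × 0.4 × 0.2 × (1−0.4) = 0.004224
english: 0.2 × (1−0.15) × 0.5 × 0.45 × 0.2 × (1−0.9) = 0.000765
Highest score → dutch.

dutch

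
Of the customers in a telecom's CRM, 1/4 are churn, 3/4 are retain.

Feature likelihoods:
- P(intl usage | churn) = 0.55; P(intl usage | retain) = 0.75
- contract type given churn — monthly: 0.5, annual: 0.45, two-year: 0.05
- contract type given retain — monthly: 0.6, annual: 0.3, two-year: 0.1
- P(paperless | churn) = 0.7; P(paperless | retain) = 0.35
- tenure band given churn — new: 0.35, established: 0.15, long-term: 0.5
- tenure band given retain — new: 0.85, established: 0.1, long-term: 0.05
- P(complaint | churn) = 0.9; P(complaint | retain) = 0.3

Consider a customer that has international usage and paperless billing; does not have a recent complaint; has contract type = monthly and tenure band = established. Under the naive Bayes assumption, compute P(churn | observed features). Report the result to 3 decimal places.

0.080

churn: 0.25 × 0.55 × 0.5 × 0.7 × 0.15 × (1−0.9) = 0.000721875
retain: 0.75 × 0.75 × 0.6 × 0.35 × 0.1 × (1−0.3) = 0.00826875
P(churn | x) = 0.000721875 / 0.008990625 ≈ 0.080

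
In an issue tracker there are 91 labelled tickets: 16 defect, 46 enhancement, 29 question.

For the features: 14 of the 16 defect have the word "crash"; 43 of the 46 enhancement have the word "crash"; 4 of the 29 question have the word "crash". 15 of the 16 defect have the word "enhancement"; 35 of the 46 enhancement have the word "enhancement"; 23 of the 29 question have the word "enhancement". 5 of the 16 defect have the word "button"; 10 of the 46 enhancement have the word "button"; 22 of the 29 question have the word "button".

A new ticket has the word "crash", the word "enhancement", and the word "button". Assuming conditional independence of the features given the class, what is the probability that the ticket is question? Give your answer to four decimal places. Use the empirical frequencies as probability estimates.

0.1767

defect: (16/91) × (14/16) × (15/16) × (5/16) ≈ 0.0450721
enhancement: (46/91) × (43/46) × (35/46) × (10/46) ≈ 0.0781591
question: (29/91) × (4/29) × (23/29) × (22/29) ≈ 0.0264468
P(question | x) = 0.0264468 / 0.149678 ≈ 0.1767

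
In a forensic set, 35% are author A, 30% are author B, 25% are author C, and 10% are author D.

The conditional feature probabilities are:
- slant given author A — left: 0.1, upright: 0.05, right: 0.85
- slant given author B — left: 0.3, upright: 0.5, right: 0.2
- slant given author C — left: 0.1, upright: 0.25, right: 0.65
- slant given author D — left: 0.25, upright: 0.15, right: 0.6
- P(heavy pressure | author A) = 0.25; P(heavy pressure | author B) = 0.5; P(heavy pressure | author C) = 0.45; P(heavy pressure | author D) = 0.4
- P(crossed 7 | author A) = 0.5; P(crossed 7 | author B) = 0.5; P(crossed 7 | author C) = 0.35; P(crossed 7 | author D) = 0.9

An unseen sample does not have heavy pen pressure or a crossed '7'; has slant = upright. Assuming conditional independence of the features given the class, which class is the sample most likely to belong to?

author B

author A: 0.35 × 0.05 × (1−0.25) × (1−0.5) = 0.0065625
author B: 0.3 × 0.5 × (1−0.5) × (1−0.5) = 0.0375
author C: 0.25 × 0.25 × (1−0.45) × (1−0.35) = 0.02234375
author D: 0.1 × 0.15 × (1−0.4) × (1−0.9) = 0.0009
Highest score → author B.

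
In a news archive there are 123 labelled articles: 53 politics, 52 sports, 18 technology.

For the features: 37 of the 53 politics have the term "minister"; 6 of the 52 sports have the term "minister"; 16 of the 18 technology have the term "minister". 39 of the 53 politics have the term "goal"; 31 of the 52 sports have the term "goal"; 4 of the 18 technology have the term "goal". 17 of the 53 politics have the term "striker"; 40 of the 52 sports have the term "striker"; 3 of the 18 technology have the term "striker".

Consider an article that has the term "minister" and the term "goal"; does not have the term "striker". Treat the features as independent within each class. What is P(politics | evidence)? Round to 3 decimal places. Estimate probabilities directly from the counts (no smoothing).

0.830

politics: (53/123) × (37/53) × (39/53) × (36/53) ≈ 0.150353
sports: (52/123) × (6/52) × (31/52) × (12/52) ≈ 0.00671093
technology: (18/123) × (16/18) × (4/18) × (15/18) ≈ 0.0240891
P(politics | x) = 0.150353 / 0.18115303 ≈ 0.830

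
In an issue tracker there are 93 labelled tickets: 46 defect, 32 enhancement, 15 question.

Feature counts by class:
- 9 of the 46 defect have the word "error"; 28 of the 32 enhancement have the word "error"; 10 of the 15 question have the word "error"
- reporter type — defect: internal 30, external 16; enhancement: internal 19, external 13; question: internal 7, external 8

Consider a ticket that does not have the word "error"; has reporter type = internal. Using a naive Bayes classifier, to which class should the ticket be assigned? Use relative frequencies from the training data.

defect: (46/93) × (37/46) × (30/46) ≈ 0.259467
enhancement: (32/93) × (4/32) × (19/32) ≈ 0.0255376
question: (15/93) × (5/15) × (7/15) ≈ 0.0250896
Highest score → defect.

defect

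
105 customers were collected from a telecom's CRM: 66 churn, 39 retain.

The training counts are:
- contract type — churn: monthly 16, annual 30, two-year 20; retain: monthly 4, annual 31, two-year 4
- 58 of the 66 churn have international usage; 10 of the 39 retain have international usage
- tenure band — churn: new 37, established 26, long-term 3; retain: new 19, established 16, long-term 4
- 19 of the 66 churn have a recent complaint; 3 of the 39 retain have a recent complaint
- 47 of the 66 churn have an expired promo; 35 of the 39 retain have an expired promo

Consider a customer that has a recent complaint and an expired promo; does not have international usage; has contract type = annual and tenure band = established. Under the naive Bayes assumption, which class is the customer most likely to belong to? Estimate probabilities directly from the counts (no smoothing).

retain

churn: (66/105) × (30/66) × (8/66) × (26/66) × (19/66) × (47/66) ≈ 0.00279686
retain: (39/105) × (31/39) × (29/39) × (16/39) × (3/39) × (35/39) ≈ 0.00621758
Highest score → retain.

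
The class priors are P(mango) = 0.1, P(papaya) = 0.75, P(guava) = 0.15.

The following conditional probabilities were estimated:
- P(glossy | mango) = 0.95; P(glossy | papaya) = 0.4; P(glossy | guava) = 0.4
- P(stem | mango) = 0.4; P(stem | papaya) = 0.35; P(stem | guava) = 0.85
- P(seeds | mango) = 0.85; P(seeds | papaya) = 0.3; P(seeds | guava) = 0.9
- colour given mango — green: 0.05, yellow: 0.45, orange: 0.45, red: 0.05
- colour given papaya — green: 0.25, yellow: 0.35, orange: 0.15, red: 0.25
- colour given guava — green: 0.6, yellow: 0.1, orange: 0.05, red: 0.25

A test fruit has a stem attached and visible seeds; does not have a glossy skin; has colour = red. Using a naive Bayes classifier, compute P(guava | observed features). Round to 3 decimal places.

0.591

mango: 0.1 × (1−0.95) × 0.4 × 0.85 × 0.05 = 0.000085
papaya: 0.75 × (1−0.4) × 0.35 × 0.3 × 0.25 = 0.0118125
guava: 0.15 × (1−0.4) × 0.85 × 0.9 × 0.25 = 0.0172125
P(guava | x) = 0.0172125 / 0.02911 ≈ 0.591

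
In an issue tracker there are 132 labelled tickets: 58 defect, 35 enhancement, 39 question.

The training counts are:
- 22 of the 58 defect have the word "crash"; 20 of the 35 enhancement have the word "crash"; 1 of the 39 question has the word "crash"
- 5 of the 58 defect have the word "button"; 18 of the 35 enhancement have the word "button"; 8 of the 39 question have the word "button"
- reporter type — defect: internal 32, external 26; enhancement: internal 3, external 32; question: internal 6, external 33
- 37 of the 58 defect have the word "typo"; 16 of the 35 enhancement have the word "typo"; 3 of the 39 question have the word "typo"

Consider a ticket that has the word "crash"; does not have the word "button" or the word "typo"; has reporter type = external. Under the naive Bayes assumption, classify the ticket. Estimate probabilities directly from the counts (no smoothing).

enhancement

defect: (58/132) × (22/58) × (53/58) × (26/58) × (21/58) ≈ 0.0247191
enhancement: (35/132) × (20/35) × (17/35) × (32/35) × (19/35) ≈ 0.0365262
question: (39/132) × (1/39) × (31/39) × (33/39) × (36/39) ≈ 0.00470338
Highest score → enhancement.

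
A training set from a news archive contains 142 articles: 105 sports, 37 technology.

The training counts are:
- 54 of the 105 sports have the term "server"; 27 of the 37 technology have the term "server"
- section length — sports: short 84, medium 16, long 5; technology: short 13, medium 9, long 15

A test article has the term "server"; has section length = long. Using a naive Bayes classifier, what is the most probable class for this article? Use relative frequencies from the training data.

technology

sports: (105/142) × (54/105) × (5/105) ≈ 0.0181087
technology: (37/142) × (27/37) × (15/37) ≈ 0.0770841
Highest score → technology.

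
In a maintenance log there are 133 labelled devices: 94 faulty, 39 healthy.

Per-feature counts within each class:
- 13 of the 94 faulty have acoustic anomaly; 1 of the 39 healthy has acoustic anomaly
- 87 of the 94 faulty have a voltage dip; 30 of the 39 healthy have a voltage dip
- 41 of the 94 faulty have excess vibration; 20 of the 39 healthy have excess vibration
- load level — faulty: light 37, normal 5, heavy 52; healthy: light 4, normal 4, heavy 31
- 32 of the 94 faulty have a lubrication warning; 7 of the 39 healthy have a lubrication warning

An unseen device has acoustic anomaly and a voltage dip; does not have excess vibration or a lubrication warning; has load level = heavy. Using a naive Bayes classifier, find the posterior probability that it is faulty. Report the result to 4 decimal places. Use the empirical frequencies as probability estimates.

faulty: (94/133) × (13/94) × (87/94) × (53/94) × (52/94) × (62/94) ≈ 0.018611
healthy: (39/133) × (1/39) × (30/39) × (19/39) × (31/39) × (32/39) ≈ 0.00183771
P(faulty | x) = 0.018611 / 0.02044871 ≈ 0.9101

0.9101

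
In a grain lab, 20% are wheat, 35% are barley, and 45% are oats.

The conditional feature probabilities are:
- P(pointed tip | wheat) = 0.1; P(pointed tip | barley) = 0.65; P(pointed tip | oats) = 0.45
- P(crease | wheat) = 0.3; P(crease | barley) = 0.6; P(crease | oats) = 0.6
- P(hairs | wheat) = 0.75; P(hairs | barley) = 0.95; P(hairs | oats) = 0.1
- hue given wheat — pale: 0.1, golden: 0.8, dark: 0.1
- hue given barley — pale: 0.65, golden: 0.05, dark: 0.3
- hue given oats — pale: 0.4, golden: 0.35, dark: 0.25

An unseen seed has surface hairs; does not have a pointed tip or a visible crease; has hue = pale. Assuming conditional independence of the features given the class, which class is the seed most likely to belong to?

wheat: 0.2 × (1−0.1) × (1−0.3) × 0.75 × 0.1 = 0.00945
barley: 0.35 × (1−0.65) × (1−0.6) × 0.95 × 0.65 = 0.0302575
oats: 0.45 × (1−0.45) × (1−0.6) × 0.1 × 0.4 = 0.00396
Highest score → barley.

barley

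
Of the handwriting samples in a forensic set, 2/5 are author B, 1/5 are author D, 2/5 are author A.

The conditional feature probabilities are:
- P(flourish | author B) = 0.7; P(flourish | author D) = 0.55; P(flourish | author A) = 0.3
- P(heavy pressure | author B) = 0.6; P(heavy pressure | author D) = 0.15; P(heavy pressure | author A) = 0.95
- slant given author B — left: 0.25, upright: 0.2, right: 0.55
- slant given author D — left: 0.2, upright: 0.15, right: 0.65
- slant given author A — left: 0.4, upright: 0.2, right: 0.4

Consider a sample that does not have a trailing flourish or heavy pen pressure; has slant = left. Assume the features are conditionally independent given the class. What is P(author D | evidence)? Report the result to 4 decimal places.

0.4650

author B: 0.4 × (1−0.7) × (1−0.6) × 0.25 = 0.012
author D: 0.2 × (1−0.55) × (1−0.15) × 0.2 = 0.0153
author A: 0.4 × (1−0.3) × (1−0.95) × 0.4 = 0.0056
P(author D | x) = 0.0153 / 0.0329 ≈ 0.4650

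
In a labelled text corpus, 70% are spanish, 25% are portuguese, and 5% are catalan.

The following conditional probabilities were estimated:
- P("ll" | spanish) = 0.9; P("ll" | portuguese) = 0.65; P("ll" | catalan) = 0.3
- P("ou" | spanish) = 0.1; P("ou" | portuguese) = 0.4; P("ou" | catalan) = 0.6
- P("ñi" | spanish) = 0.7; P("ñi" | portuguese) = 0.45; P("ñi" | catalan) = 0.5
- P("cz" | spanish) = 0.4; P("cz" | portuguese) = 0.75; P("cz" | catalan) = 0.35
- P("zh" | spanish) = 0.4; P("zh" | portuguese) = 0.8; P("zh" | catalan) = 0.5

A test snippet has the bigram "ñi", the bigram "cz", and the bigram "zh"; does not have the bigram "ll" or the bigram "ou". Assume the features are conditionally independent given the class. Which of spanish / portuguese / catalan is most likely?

portuguese

spanish: 0.7 × (1−0.9) × (1−0.1) × 0.7 × 0.4 × 0.4 = 0.007056
portuguese: 0.25 × (1−0.65) × (1−0.4) × 0.45 × 0.75 × 0.8 = 0.014175
catalan: 0.05 × (1−0.3) × (1−0.6) × 0.5 × 0.35 × 0.5 = 0.001225
Highest score → portuguese.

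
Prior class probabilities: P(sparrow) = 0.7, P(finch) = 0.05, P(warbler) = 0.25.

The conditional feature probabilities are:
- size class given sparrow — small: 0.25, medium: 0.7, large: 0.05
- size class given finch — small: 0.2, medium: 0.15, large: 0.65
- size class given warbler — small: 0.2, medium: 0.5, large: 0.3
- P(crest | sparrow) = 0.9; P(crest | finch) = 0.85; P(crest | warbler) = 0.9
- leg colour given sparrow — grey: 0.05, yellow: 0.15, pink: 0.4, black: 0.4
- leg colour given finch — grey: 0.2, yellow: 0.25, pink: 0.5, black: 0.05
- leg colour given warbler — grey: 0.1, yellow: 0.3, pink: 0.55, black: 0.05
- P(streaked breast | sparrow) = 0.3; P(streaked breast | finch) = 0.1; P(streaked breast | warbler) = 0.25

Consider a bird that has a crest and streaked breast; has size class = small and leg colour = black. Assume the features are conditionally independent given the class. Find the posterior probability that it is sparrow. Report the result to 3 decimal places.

0.969

sparrow: 0.7 × 0.25 × 0.9 × 0.4 × 0.3 = 0.0189
finch: 0.05 × 0.2 × 0.85 × 0.05 × 0.1 = 0.0000425
warbler: 0.25 × 0.2 × 0.9 × 0.05 × 0.25 = 0.0005625
P(sparrow | x) = 0.0189 / 0.019505 ≈ 0.969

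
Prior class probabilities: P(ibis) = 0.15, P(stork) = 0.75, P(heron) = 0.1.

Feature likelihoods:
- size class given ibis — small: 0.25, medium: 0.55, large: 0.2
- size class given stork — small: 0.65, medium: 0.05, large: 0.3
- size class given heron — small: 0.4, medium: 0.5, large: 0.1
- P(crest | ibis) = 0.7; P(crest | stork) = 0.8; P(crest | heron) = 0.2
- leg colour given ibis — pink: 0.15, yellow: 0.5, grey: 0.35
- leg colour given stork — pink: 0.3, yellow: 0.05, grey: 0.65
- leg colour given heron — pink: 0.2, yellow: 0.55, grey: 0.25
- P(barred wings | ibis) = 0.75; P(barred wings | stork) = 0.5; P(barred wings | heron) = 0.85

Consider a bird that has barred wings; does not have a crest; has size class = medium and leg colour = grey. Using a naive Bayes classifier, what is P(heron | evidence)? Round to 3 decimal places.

0.488

ibis: 0.15 × 0.55 × (1−0.7) × 0.35 × 0.75 = 0.006496875
stork: 0.75 × 0.05 × (1−0.8) × 0.65 × 0.5 = 0.0024375
heron: 0.1 × 0.5 × (1−0.2) × 0.25 × 0.85 = 0.0085
P(heron | x) = 0.0085 / 0.017434375 ≈ 0.488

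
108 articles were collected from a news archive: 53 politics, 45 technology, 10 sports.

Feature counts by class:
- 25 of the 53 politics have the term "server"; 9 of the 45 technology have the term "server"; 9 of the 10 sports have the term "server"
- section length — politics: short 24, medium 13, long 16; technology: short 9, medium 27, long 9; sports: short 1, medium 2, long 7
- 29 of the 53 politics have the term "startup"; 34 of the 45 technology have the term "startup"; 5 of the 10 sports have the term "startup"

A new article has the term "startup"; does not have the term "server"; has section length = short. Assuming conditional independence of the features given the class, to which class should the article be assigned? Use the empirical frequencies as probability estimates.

politics

politics: (53/108) × (28/53) × (24/53) × (29/53) ≈ 0.064238
technology: (45/108) × (36/45) × (9/45) × (34/45) ≈ 0.0503704
sports: (10/108) × (1/10) × (1/10) × (5/10) ≈ 0.000462963
Highest score → politics.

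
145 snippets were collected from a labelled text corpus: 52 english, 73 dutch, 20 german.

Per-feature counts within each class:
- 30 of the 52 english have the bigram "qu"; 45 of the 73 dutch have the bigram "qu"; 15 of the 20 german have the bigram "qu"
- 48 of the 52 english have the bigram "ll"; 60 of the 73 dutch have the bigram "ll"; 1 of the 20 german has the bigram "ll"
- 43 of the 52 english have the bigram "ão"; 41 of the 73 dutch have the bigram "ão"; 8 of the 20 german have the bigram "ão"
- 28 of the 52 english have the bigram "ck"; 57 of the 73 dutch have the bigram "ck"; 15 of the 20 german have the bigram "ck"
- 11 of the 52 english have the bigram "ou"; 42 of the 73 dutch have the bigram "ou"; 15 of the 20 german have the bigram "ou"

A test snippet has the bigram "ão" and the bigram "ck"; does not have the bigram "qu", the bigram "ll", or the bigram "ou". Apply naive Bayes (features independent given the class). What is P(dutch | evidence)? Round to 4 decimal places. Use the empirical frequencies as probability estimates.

0.4942

english: (52/145) × (22/52) × (4/52) × (43/52) × (28/52) × (41/52) ≈ 0.00409743
dutch: (73/145) × (28/73) × (13/73) × (41/73) × (57/73) × (31/73) ≈ 0.00640416
german: (20/145) × (5/20) × (19/20) × (8/20) × (15/20) × (5/20) ≈ 0.0024569
P(dutch | x) = 0.00640416 / 0.01295849 ≈ 0.4942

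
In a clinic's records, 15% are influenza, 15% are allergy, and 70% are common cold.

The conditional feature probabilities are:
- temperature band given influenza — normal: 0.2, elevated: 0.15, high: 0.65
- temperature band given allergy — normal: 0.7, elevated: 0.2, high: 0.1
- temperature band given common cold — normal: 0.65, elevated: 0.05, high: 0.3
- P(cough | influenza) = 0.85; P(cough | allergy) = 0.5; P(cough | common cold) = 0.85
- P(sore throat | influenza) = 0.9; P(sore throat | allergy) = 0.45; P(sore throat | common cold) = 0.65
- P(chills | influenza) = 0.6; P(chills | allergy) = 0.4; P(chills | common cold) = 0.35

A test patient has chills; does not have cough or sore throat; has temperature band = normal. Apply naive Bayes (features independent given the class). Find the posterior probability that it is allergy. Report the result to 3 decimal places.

influenza: 0.15 × 0.2 × (1−0.85) × (1−0.9) × 0.6 = 0.00027
allergy: 0.15 × 0.7 × (1−0.5) × (1−0.45) × 0.4 = 0.01155
common cold: 0.7 × 0.65 × (1−0.85) × (1−0.65) × 0.35 = 0.008360625
P(allergy | x) = 0.01155 / 0.020180625 ≈ 0.572

0.572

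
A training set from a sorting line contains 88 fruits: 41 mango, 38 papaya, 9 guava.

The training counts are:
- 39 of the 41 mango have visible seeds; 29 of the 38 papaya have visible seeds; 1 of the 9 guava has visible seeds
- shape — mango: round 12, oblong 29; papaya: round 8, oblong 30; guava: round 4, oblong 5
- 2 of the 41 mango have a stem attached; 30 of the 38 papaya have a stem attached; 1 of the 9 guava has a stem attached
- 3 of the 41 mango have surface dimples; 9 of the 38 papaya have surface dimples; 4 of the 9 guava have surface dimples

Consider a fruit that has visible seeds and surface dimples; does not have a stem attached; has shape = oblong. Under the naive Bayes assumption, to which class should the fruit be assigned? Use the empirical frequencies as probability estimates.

mango: (41/88) × (39/41) × (29/41) × (39/41) × (3/41) ≈ 0.021818
papaya: (38/88) × (29/38) × (30/38) × (8/38) × (9/38) ≈ 0.0129723
guava: (9/88) × (1/9) × (5/9) × (8/9) × (4/9) ≈ 0.00249408
Highest score → mango.

mango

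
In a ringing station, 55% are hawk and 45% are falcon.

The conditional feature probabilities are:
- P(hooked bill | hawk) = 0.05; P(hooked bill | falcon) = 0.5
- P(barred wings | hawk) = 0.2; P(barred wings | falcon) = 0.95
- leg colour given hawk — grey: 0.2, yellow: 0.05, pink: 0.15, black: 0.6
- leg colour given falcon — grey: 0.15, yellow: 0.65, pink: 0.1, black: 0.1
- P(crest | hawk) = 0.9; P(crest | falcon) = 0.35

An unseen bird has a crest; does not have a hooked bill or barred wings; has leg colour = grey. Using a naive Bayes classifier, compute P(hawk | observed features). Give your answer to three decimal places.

0.992

hawk: 0.55 × (1−0.05) × (1−0.2) × 0.2 × 0.9 = 0.07524
falcon: 0.45 × (1−0.5) × (1−0.95) × 0.15 × 0.35 = 0.000590625
P(hawk | x) = 0.07524 / 0.075830625 ≈ 0.992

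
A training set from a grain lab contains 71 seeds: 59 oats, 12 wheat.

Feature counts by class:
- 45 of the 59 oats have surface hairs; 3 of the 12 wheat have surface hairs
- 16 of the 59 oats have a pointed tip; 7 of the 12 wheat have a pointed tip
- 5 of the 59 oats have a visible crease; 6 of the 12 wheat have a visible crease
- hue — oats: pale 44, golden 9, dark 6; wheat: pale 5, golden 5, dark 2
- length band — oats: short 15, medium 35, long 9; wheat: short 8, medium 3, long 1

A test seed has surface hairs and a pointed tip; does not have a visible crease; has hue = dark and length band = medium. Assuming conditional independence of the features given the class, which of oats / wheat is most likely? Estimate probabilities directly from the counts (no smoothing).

oats

oats: (59/71) × (45/59) × (16/59) × (54/59) × (6/59) × (35/59) ≈ 0.00949028
wheat: (12/71) × (3/12) × (7/12) × (6/12) × (2/12) × (3/12) ≈ 0.000513498
Highest score → oats.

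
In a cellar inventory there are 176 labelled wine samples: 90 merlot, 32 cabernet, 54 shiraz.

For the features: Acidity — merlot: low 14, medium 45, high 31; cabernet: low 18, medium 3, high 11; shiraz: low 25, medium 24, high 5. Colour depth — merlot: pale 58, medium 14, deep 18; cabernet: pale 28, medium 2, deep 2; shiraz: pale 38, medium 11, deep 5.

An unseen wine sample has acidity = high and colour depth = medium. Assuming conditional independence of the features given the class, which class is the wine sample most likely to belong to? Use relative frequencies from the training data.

merlot: (90/176) × (31/90) × (14/90) ≈ 0.027399
cabernet: (32/176) × (11/32) × (2/32) = 0.00390625
shiraz: (54/176) × (5/54) × (11/54) ≈ 0.00578704
Highest score → merlot.

merlot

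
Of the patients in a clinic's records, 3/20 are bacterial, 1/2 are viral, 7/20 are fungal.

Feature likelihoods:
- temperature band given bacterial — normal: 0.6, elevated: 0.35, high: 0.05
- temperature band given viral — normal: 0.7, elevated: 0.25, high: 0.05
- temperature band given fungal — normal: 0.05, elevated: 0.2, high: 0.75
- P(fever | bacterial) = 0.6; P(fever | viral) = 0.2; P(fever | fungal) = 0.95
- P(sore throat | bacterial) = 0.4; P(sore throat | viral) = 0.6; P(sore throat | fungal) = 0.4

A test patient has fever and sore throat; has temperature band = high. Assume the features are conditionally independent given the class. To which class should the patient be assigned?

bacterial: 0.15 × 0.05 × 0.6 × 0.4 = 0.0018
viral: 0.5 × 0.05 × 0.2 × 0.6 = 0.003
fungal: 0.35 × 0.75 × 0.95 × 0.4 = 0.09975
Highest score → fungal.

fungal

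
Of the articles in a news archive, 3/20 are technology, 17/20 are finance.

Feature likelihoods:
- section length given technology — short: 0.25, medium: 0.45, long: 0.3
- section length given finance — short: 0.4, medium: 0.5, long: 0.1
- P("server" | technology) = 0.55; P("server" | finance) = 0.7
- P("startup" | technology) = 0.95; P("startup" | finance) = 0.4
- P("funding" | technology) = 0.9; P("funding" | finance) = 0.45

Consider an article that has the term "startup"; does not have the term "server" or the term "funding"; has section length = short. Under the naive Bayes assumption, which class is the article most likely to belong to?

technology: 0.15 × 0.25 × (1−0.55) × 0.95 × (1−0.9) = 0.001603125
finance: 0.85 × 0.4 × (1−0.7) × 0.4 × (1−0.45) = 0.02244
Highest score → finance.

finance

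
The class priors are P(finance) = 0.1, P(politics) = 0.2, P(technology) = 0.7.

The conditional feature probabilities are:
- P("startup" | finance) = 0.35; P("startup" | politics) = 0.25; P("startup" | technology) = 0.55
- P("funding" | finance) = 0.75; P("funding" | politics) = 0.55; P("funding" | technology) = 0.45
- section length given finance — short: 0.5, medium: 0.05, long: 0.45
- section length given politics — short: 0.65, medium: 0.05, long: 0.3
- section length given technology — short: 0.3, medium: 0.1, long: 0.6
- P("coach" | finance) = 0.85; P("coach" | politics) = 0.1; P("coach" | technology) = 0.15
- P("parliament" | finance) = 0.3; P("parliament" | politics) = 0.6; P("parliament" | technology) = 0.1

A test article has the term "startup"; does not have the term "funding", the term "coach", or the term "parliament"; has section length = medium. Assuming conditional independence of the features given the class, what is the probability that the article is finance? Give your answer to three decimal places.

finance: 0.1 × 0.35 × (1−0.75) × 0.05 × (1−0.85) × (1−0.3) = 0.0000459375
politics: 0.2 × 0.25 × (1−0.55) × 0.05 × (1−0.1) × (1−0.6) = 0.000405
technology: 0.7 × 0.55 × (1−0.45) × 0.1 × (1−0.15) × (1−0.1) = 0.016198875
P(finance | x) = 0.0000459375 / 0.0166498125 ≈ 0.003

0.003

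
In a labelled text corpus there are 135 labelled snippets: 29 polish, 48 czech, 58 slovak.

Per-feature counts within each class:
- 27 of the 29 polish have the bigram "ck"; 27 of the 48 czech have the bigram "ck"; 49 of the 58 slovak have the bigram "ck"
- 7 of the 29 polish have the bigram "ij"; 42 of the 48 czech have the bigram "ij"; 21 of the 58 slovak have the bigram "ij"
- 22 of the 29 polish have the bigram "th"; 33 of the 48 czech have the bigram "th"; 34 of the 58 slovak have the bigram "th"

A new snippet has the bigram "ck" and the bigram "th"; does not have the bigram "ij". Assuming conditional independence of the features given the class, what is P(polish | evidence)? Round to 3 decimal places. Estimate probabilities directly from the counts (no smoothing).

polish: (29/135) × (27/29) × (22/29) × (22/29) ≈ 0.115101
czech: (48/135) × (27/48) × (6/48) × (33/48) = 0.0171875
slovak: (58/135) × (49/58) × (37/58) × (34/58) ≈ 0.135733
P(polish | x) = 0.115101 / 0.2680215 ≈ 0.429

0.429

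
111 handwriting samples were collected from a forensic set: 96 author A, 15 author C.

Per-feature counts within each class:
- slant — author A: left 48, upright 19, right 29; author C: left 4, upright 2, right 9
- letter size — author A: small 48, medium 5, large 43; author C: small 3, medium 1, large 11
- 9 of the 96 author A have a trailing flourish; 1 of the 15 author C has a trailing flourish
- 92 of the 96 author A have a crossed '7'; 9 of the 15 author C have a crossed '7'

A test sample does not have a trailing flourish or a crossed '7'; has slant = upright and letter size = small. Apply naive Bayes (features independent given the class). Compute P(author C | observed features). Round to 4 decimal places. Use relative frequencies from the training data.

0.2939

author A: (96/111) × (19/96) × (48/96) × (87/96) × (4/96) ≈ 0.00323175
author C: (15/111) × (2/15) × (3/15) × (14/15) × (6/15) ≈ 0.00134535
P(author C | x) = 0.00134535 / 0.0045771 ≈ 0.2939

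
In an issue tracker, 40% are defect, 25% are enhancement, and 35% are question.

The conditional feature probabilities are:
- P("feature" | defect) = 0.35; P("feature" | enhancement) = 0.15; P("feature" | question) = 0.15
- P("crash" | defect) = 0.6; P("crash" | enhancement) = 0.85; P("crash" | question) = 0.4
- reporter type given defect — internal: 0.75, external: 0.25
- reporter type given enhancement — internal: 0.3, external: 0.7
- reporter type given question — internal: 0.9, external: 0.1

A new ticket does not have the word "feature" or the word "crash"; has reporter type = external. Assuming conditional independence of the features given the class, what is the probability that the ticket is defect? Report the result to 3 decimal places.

0.393

defect: 0.4 × (1−0.35) × (1−0.6) × 0.25 = 0.026
enhancement: 0.25 × (1−0.15) × (1−0.85) × 0.7 = 0.0223125
question: 0.35 × (1−0.15) × (1−0.4) × 0.1 = 0.01785
P(defect | x) = 0.026 / 0.0661625 ≈ 0.393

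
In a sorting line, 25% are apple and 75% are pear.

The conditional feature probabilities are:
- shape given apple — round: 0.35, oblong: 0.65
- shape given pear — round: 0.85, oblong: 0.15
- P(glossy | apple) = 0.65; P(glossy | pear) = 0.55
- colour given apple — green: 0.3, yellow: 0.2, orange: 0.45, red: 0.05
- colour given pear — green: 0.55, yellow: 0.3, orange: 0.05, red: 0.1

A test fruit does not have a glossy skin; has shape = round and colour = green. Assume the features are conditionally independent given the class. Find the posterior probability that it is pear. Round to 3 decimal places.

0.945

apple: 0.25 × 0.35 × (1−0.65) × 0.3 = 0.0091875
pear: 0.75 × 0.85 × (1−0.55) × 0.55 = 0.15778125
P(pear | x) = 0.15778125 / 0.16696875 ≈ 0.945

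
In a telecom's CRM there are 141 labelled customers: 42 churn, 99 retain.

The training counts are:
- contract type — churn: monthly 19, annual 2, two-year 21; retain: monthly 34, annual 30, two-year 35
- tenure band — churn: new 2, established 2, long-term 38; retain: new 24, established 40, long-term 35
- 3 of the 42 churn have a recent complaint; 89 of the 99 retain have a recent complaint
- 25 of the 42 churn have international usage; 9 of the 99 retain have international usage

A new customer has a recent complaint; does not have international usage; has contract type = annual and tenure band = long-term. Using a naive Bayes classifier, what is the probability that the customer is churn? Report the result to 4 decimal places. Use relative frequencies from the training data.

0.0060

churn: (42/141) × (2/42) × (38/42) × (3/42) × (17/42) ≈ 0.000371037
retain: (99/141) × (30/99) × (35/99) × (89/99) × (90/99) ≈ 0.0614748
P(churn | x) = 0.000371037 / 0.061845837 ≈ 0.0060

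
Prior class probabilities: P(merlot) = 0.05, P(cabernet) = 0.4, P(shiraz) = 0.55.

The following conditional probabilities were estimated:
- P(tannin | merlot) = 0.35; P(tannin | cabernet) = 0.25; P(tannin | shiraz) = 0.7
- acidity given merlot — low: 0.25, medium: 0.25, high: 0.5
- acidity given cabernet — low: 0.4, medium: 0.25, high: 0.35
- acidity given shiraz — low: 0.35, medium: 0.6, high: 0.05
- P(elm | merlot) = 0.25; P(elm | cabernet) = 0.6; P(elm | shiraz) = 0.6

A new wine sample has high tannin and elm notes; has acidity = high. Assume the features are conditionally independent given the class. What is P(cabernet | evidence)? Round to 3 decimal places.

0.605

merlot: 0.05 × 0.35 × 0.5 × 0.25 = 0.0021875
cabernet: 0.4 × 0.25 × 0.35 × 0.6 = 0.021
shiraz: 0.55 × 0.7 × 0.05 × 0.6 = 0.01155
P(cabernet | x) = 0.021 / 0.0347375 ≈ 0.605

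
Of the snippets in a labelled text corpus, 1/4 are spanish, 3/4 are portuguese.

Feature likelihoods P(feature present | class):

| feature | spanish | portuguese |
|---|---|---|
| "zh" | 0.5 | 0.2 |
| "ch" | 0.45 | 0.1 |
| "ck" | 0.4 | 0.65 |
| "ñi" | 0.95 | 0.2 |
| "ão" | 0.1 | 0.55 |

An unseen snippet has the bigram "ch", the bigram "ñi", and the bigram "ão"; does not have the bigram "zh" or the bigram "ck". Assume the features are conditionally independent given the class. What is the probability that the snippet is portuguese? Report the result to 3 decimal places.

0.419

spanish: 0.25 × (1−0.5) × 0.45 × (1−0.4) × 0.95 × 0.1 = 0.00320625
portuguese: 0.75 × (1−0.2) × 0.1 × (1−0.65) × 0.2 × 0.55 = 0.00231
P(portuguese | x) = 0.00231 / 0.00551625 ≈ 0.419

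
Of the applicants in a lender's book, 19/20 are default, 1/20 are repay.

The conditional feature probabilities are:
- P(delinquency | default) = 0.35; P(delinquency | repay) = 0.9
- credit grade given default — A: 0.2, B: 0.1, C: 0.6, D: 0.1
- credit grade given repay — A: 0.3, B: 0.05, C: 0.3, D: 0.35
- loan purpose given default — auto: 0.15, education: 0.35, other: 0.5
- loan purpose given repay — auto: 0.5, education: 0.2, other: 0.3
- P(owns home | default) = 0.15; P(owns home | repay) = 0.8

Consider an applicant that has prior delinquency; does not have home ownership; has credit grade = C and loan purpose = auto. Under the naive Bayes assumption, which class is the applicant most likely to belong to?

default

default: 0.95 × 0.35 × 0.6 × 0.15 × (1−0.15) = 0.02543625
repay: 0.05 × 0.9 × 0.3 × 0.5 × (1−0.8) = 0.00135
Highest score → default.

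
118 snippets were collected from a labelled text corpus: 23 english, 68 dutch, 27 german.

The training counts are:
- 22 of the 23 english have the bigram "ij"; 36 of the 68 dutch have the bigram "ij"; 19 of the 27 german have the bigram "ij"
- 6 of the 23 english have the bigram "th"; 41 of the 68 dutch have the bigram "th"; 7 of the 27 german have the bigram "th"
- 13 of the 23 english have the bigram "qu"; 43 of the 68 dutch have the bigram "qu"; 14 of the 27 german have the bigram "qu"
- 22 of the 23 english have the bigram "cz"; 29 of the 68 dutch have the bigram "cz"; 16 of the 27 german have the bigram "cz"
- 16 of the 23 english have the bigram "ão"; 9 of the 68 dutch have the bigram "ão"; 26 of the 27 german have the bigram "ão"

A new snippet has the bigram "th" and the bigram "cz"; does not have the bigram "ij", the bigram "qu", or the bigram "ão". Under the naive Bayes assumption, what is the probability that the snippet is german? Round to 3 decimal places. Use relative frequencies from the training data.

0.008

english: (23/118) × (1/23) × (6/23) × (10/23) × (22/23) × (7/23) ≈ 0.00027982
dutch: (68/118) × (32/68) × (41/68) × (25/68) × (29/68) × (59/68) ≈ 0.0222437
german: (27/118) × (8/27) × (7/27) × (13/27) × (16/27) × (1/27) ≈ 0.000185744
P(german | x) = 0.000185744 / 0.022709264 ≈ 0.008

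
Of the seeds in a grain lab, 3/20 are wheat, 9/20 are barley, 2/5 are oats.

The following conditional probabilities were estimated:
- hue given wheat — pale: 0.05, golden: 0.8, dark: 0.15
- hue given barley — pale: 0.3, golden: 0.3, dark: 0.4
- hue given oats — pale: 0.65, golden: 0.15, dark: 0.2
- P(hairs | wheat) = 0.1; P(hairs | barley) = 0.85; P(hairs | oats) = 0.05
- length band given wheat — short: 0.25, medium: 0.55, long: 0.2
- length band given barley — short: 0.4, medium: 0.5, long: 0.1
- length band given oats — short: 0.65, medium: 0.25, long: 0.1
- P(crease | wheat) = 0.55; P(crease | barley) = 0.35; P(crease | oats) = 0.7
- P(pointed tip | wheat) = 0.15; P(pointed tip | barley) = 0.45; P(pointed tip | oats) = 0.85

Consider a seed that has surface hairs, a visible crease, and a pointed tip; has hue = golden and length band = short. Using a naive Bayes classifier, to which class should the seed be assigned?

wheat: 0.15 × 0.8 × 0.1 × 0.25 × 0.55 × 0.15 = 0.0002475
barley: 0.45 × 0.3 × 0.85 × 0.4 × 0.35 × 0.45 = 0.00722925
oats: 0.4 × 0.15 × 0.05 × 0.65 × 0.7 × 0.85 = 0.00116025
Highest score → barley.

barley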